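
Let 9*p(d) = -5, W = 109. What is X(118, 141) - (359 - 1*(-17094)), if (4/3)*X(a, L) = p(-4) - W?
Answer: -105211/6 ≈ -17535.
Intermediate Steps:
p(d) = -5/9 (p(d) = (1/9)*(-5) = -5/9)
X(a, L) = -493/6 (X(a, L) = 3*(-5/9 - 1*109)/4 = 3*(-5/9 - 109)/4 = (3/4)*(-986/9) = -493/6)
X(118, 141) - (359 - 1*(-17094)) = -493/6 - (359 - 1*(-17094)) = -493/6 - (359 + 17094) = -493/6 - 1*17453 = -493/6 - 17453 = -105211/6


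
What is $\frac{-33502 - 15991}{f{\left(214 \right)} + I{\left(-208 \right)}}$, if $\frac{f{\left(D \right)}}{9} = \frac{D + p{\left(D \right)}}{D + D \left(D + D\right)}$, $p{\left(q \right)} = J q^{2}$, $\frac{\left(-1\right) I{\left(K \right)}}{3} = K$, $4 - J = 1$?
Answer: $- \frac{7077499}{91161} \approx -77.637$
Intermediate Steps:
$J = 3$ ($J = 4 - 1 = 3$)
$I{\left(K \right)} = - 3 K$
$p{\left(q \right)} = 3 q^{2}$
$f{\left(D \right)} = \frac{9 \left(D + 3 D^{2}\right)}{D + 2 D^{2}}$ ($f{\left(D \right)} = 9 \frac{D + 3 D^{2}}{D + D \left(D + D\right)} = 9 \frac{D + 3 D^{2}}{D + D 2 D} = 9 \frac{D + 3 D^{2}}{D + 2 D^{2}} = \frac{9 \left(D + 3 D^{2}\right)}{D + 2 D^{2}}$)
$\frac{-33502 - 15991}{f{\left(214 \right)} + I{\left(-208 \right)}} = \frac{-33502 - 15991}{\frac{9 \left(1 + 3 \cdot 214\right)}{1 + 2 \cdot 214} - -624} = - \frac{49493}{\frac{9 \left(1 + 642\right)}{1 + 428} + 624} = - \frac{49493}{9 \cdot \frac{1}{429} \cdot 643 + 624} = - \frac{49493}{\frac{1929}{143} + 624} = - \frac{49493}{\frac{91161}{143}} = \left(-49493\right) \frac{143}{91161} = - \frac{7077499}{91161}$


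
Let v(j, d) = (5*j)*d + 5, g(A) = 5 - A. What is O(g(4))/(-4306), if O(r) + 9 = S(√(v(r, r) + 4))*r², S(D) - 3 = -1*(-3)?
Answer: 3/4306 ≈ 0.00069670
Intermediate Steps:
v(j, d) = 5 + 5*d*j (v(j, d) = 5*d*j + 5 = 5 + 5*d*j)
S(D) = 6 (S(D) = 3 - 1*(-3) = 3 + 3 = 6)
O(r) = -9 + 6*r²
O(g(4))/(-4306) = (-9 + 6*(5 - 1*4)²)/(-4306) = (-9 + 6*(5 - 4)²)*(-1/4306) = (-9 + 6*1²)*(-1/4306) = (-9 + 6*1)*(-1/4306) = (-9 + 6)*(-1/4306) = -3*(-1/4306) = 3/4306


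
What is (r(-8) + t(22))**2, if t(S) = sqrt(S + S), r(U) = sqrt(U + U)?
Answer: 28 + 16*I*sqrt(11) ≈ 28.0 + 53.066*I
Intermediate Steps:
r(U) = sqrt(2)*sqrt(U) (r(U) = sqrt(2*U) = sqrt(2)*sqrt(U))
t(S) = sqrt(2)*sqrt(S) (t(S) = sqrt(2*S) = sqrt(2)*sqrt(S))
(r(-8) + t(22))**2 = (sqrt(2)*sqrt(-8) + sqrt(2)*sqrt(22))**2 = (sqrt(2)*(2*I*sqrt(2)) + 2*sqrt(11))**2 = (4*I + 2*sqrt(11))**2 = (2*sqrt(11) + 4*I)**2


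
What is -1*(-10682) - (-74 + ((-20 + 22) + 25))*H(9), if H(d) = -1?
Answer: 10635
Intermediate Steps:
-1*(-10682) - (-74 + ((-20 + 22) + 25))*H(9) = -1*(-10682) - (-74 + ((-20 + 22) + 25))*(-1) = 10682 - (-74 + (2 + 25))*(-1) = 10682 - (-74 + 27)*(-1) = 10682 - (-47)*(-1) = 10682 - 1*47 = 10682 - 47 = 10635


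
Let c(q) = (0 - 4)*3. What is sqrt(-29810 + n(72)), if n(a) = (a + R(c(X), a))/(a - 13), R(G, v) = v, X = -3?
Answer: I*sqrt(103760114)/59 ≈ 172.65*I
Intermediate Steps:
c(q) = -12 (c(q) = -4*3 = -12)
n(a) = 2*a/(-13 + a) (n(a) = (a + a)/(a - 13) = (2*a)/(-13 + a) = 2*a/(-13 + a))
sqrt(-29810 + n(72)) = sqrt(-29810 + 2*72/(-13 + 72)) = sqrt(-29810 + 2*72/59) = sqrt(-29810 + 2*72*(1/59)) = sqrt(-29810 + 144/59) = sqrt(-1758646/59) = I*sqrt(103760114)/59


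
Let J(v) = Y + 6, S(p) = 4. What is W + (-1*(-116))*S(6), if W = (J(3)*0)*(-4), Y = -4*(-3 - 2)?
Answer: 464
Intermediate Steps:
Y = 20 (Y = -4*(-5) = 20)
J(v) = 26 (J(v) = 20 + 6 = 26)
W = 0 (W = (26*0)*(-4) = 0*(-4) = 0)
W + (-1*(-116))*S(6) = 0 - 1*(-116)*4 = 0 + 116*4 = 0 + 464 = 464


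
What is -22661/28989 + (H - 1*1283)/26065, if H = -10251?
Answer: -925018091/755598285 ≈ -1.2242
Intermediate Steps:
-22661/28989 + (H - 1*1283)/26065 = -22661/28989 + (-10251 - 1*1283)/26065 = -22661*1/28989 + (-10251 - 1283)*(1/26065) = -22661/28989 - 11534*1/26065 = -22661/28989 - 11534/26065 = -925018091/755598285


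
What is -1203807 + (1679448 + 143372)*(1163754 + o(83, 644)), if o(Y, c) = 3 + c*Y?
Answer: 2218751705573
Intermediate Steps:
o(Y, c) = 3 + Y*c
-1203807 + (1679448 + 143372)*(1163754 + o(83, 644)) = -1203807 + (1679448 + 143372)*(1163754 + (3 + 83*644)) = -1203807 + 1822820*(1163754 + (3 + 53452)) = -1203807 + 1822820*(1163754 + 53455) = -1203807 + 1822820*1217209 = -1203807 + 2218752909380 = 2218751705573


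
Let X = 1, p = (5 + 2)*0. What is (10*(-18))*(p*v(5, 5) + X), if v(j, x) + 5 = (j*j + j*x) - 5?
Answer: -180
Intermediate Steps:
p = 0 (p = 7*0 = 0)
v(j, x) = -10 + j² + j*x (v(j, x) = -5 + ((j*j + j*x) - 5) = -5 + ((j² + j*x) - 5) = -5 + (-5 + j² + j*x) = -10 + j² + j*x)
(10*(-18))*(p*v(5, 5) + X) = (10*(-18))*(0*(-10 + 5² + 5*5) + 1) = -180*(0*(-10 + 25 + 25) + 1) = -180*(0*40 + 1) = -180*(0 + 1) = -180*1 = -180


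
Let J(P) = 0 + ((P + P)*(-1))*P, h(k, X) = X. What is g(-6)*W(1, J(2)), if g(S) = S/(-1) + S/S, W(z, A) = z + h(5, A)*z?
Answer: -49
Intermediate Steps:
J(P) = -2*P² (J(P) = 0 + ((2*P)*(-1))*P = 0 + (-2*P)*P = 0 - 2*P² = -2*P²)
W(z, A) = z + A*z
g(S) = 1 - S (g(S) = S*(-1) + 1 = -S + 1 = 1 - S)
g(-6)*W(1, J(2)) = (1 - 1*(-6))*(1*(1 - 2*2²)) = (1 + 6)*(1*(1 - 2*4)) = 7*(1*(1 - 8)) = 7*(1*(-7)) = 7*(-7) = -49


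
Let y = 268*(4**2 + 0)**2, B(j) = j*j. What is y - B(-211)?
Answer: 24087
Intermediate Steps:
B(j) = j**2
y = 68608 (y = 268*(16 + 0)**2 = 268*16**2 = 268*256 = 68608)
y - B(-211) = 68608 - 1*(-211)**2 = 68608 - 1*44521 = 68608 - 44521 = 24087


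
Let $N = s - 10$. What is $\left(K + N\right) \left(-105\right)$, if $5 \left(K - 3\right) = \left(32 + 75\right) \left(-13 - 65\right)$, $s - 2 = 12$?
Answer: $174531$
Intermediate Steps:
$s = 14$ ($s = 2 + 12 = 14$)
$K = - \frac{8331}{5}$ ($K = 3 + \frac{\left(32 + 75\right) \left(-13 - 65\right)}{5} = 3 + \frac{107 \left(-78\right)}{5} = 3 + \frac{1}{5} \left(-8346\right) = 3 - \frac{8346}{5} = - \frac{8331}{5} \approx -1666.2$)
$N = 4$ ($N = 14 - 10 = 4$)
$\left(K + N\right) \left(-105\right) = \left(- \frac{8331}{5} + 4\right) \left(-105\right) = \left(- \frac{8311}{5}\right) \left(-105\right) = 174531$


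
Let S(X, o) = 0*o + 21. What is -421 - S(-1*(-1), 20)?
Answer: -442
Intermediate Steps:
S(X, o) = 21 (S(X, o) = 0 + 21 = 21)
-421 - S(-1*(-1), 20) = -421 - 1*21 = -421 - 21 = -442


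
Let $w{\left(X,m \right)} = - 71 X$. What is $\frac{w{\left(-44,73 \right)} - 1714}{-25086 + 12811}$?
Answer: $- \frac{282}{2455} \approx -0.11487$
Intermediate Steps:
$\frac{w{\left(-44,73 \right)} - 1714}{-25086 + 12811} = \frac{\left(-71\right) \left(-44\right) - 1714}{-25086 + 12811} = \frac{3124 - 1714}{-12275} = 1410 \left(- \frac{1}{12275}\right) = - \frac{282}{2455}$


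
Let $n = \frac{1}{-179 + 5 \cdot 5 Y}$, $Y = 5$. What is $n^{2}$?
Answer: $\frac{1}{2916} \approx 0.00034294$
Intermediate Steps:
$n = - \frac{1}{54}$ ($n = \frac{1}{-179 + 5 \cdot 5 \cdot 5} = \frac{1}{-179 + 25 \cdot 5} = \frac{1}{-179 + 125} = \frac{1}{-54} = - \frac{1}{54} \approx -0.018519$)
$n^{2} = \left(- \frac{1}{54}\right)^{2} = \frac{1}{2916}$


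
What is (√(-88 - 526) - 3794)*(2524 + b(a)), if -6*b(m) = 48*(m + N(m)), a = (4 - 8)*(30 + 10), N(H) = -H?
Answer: -9576056 + 2524*I*√614 ≈ -9.5761e+6 + 62542.0*I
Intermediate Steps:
a = -160 (a = -4*40 = -160)
b(m) = 0 (b(m) = -8*(m - m) = -8*0 = -⅙*0 = 0)
(√(-88 - 526) - 3794)*(2524 + b(a)) = (√(-88 - 526) - 3794)*(2524 + 0) = (√(-614) - 3794)*2524 = (I*√614 - 3794)*2524 = (-3794 + I*√614)*2524 = -9576056 + 2524*I*√614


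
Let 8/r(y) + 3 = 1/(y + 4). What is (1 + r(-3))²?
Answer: 9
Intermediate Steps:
r(y) = 8/(-3 + 1/(4 + y)) (r(y) = 8/(-3 + 1/(y + 4)) = 8/(-3 + 1/(4 + y)))
(1 + r(-3))² = (1 + 8*(-4 - 1*(-3))/(11 + 3*(-3)))² = (1 + 8*(-4 + 3)/(11 - 9))² = (1 + 8*(-1)/2)² = (1 + 8*(½)*(-1))² = (1 - 4)² = (-3)² = 9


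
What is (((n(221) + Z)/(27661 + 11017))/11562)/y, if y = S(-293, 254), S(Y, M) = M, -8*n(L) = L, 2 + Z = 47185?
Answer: 377243/908700313152 ≈ 4.1515e-7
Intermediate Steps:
Z = 47183 (Z = -2 + 47185 = 47183)
n(L) = -L/8
y = 254
(((n(221) + Z)/(27661 + 11017))/11562)/y = (((-⅛*221 + 47183)/(27661 + 11017))/11562)/254 = (((-221/8 + 47183)/38678)*(1/11562))*(1/254) = (((377243/8)*(1/38678))*(1/11562))*(1/254) = ((377243/309424)*(1/11562))*(1/254) = (377243/3577560288)*(1/254) = 377243/908700313152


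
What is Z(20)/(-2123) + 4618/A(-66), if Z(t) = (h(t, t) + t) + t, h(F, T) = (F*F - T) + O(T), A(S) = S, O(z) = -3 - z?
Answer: -446828/6369 ≈ -70.157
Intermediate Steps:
h(F, T) = -3 + F**2 - 2*T (h(F, T) = (F*F - T) + (-3 - T) = (F**2 - T) + (-3 - T) = -3 + F**2 - 2*T)
Z(t) = -3 + t**2 (Z(t) = ((-3 + t**2 - 2*t) + t) + t = (-3 + t**2 - t) + t = -3 + t**2)
Z(20)/(-2123) + 4618/A(-66) = (-3 + 20**2)/(-2123) + 4618/(-66) = (-3 + 400)*(-1/2123) + 4618*(-1/66) = 397*(-1/2123) - 2309/33 = -397/2123 - 2309/33 = -446828/6369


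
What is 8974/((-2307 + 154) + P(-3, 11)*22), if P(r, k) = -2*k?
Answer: -8974/2637 ≈ -3.4031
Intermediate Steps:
8974/((-2307 + 154) + P(-3, 11)*22) = 8974/((-2307 + 154) - 2*11*22) = 8974/(-2153 - 22*22) = 8974/(-2153 - 484) = 8974/(-2637) = 8974*(-1/2637) = -8974/2637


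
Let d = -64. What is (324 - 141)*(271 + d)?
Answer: 37881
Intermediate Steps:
(324 - 141)*(271 + d) = (324 - 141)*(271 - 64) = 183*207 = 37881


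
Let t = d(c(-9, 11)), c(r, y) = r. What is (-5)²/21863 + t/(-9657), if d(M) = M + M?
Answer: 70551/23458999 ≈ 0.0030074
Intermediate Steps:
d(M) = 2*M
t = -18 (t = 2*(-9) = -18)
(-5)²/21863 + t/(-9657) = (-5)²/21863 - 18/(-9657) = 25*(1/21863) - 18*(-1/9657) = 25/21863 + 2/1073 = 70551/23458999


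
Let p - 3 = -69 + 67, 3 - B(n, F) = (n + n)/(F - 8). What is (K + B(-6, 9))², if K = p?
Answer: 256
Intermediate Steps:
B(n, F) = 3 - 2*n/(-8 + F) (B(n, F) = 3 - (n + n)/(F - 8) = 3 - 2*n/(-8 + F))
p = 1 (p = 3 + (-69 + 67) = 3 - 2 = 1)
K = 1
(K + B(-6, 9))² = (1 + (-24 - 2*(-6) + 3*9)/(-8 + 9))² = (1 + (-24 + 12 + 27)/1)² = (1 + 1*15)² = (1 + 15)² = 16² = 256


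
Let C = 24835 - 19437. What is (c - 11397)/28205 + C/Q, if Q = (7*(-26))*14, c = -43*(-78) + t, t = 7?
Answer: -86363159/35933170 ≈ -2.4034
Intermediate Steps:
C = 5398
c = 3361 (c = -43*(-78) + 7 = 3354 + 7 = 3361)
Q = -2548 (Q = -182*14 = -2548)
(c - 11397)/28205 + C/Q = (3361 - 11397)/28205 + 5398/(-2548) = -8036*1/28205 + 5398*(-1/2548) = -8036/28205 - 2699/1274 = -86363159/35933170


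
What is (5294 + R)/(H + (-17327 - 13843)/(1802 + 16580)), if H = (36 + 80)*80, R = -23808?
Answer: -170162174/85276895 ≈ -1.9954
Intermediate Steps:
H = 9280 (H = 116*80 = 9280)
(5294 + R)/(H + (-17327 - 13843)/(1802 + 16580)) = (5294 - 23808)/(9280 + (-17327 - 13843)/(1802 + 16580)) = -18514/(9280 - 31170/18382) = -18514/(9280 - 31170*1/18382) = -18514/(9280 - 15585/9191) = -18514/85276895/9191 = -18514*9191/85276895 = -170162174/85276895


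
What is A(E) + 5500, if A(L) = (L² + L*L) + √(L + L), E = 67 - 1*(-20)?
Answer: 20638 + √174 ≈ 20651.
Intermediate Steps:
E = 87 (E = 67 + 20 = 87)
A(L) = 2*L² + √2*√L (A(L) = (L² + L²) + √(2*L) = 2*L² + √2*√L)
A(E) + 5500 = (2*87² + √2*√87) + 5500 = (2*7569 + √174) + 5500 = (15138 + √174) + 5500 = 20638 + √174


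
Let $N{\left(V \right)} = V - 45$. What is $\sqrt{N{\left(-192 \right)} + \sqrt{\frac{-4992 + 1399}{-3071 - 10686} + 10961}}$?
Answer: $\frac{\sqrt{-44853446613 + 96299 \sqrt{42336204510}}}{13757} \approx 11.502 i$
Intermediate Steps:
$N{\left(V \right)} = -45 + V$
$\sqrt{N{\left(-192 \right)} + \sqrt{\frac{-4992 + 1399}{-3071 - 10686} + 10961}} = \sqrt{\left(-45 - 192\right) + \sqrt{\frac{-4992 + 1399}{-3071 - 10686} + 10961}} = \sqrt{-237 + \sqrt{- \frac{3593}{-13757} + 10961}} = \sqrt{-237 + \sqrt{\left(-3593\right) \left(- \frac{1}{13757}\right) + 10961}} = \sqrt{-237 + \sqrt{\frac{3593}{13757} + 10961}} = \sqrt{-237 + \sqrt{\frac{150794070}{13757}}} = \sqrt{-237 + \frac{7 \sqrt{42336204510}}{13757}}$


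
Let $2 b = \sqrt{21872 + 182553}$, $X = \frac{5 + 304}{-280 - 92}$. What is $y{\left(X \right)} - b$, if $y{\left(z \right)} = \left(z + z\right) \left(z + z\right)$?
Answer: $\frac{10609}{3844} - \frac{5 \sqrt{8177}}{2} \approx -223.31$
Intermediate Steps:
$X = - \frac{103}{124}$ ($X = \frac{309}{-372} = 309 \left(- \frac{1}{372}\right) = - \frac{103}{124} \approx -0.83065$)
$b = \frac{5 \sqrt{8177}}{2}$ ($b = \frac{\sqrt{21872 + 182553}}{2} = \frac{\sqrt{204425}}{2} = \frac{5 \sqrt{8177}}{2} \approx 226.07$)
$y{\left(z \right)} = 4 z^{2}$ ($y{\left(z \right)} = 2 z 2 z = 4 z^{2}$)
$y{\left(X \right)} - b = 4 \left(- \frac{103}{124}\right)^{2} - \frac{5 \sqrt{8177}}{2} = 4 \cdot \frac{10609}{15376} - \frac{5 \sqrt{8177}}{2} = \frac{10609}{3844} - \frac{5 \sqrt{8177}}{2}$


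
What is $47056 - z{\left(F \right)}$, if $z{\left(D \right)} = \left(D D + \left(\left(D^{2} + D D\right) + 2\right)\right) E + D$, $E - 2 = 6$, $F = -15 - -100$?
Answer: $-126445$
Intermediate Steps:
$F = 85$ ($F = -15 + 100 = 85$)
$E = 8$ ($E = 2 + 6 = 8$)
$z{\left(D \right)} = 16 + D + 24 D^{2}$ ($z{\left(D \right)} = \left(D D + \left(\left(D^{2} + D D\right) + 2\right)\right) 8 + D = \left(D^{2} + \left(\left(D^{2} + D^{2}\right) + 2\right)\right) 8 + D = \left(D^{2} + \left(2 D^{2} + 2\right)\right) 8 + D = \left(D^{2} + \left(2 + 2 D^{2}\right)\right) 8 + D = \left(2 + 3 D^{2}\right) 8 + D = \left(16 + 24 D^{2}\right) + D = 16 + D + 24 D^{2}$)
$47056 - z{\left(F \right)} = 47056 - \left(16 + 85 + 24 \cdot 85^{2}\right) = 47056 - \left(16 + 85 + 24 \cdot 7225\right) = 47056 - \left(16 + 85 + 173400\right) = 47056 - 173501 = -126445$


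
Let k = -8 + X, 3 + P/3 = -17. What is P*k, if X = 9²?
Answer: -4380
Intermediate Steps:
X = 81
P = -60 (P = -9 + 3*(-17) = -9 - 51 = -60)
k = 73 (k = -8 + 81 = 73)
P*k = -60*73 = -4380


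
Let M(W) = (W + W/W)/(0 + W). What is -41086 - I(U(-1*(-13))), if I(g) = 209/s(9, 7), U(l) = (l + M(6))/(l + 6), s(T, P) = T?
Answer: -369983/9 ≈ -41109.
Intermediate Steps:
M(W) = (1 + W)/W (M(W) = (W + 1)/W = (1 + W)/W)
U(l) = (7/6 + l)/(6 + l) (U(l) = (l + (1 + 6)/6)/(l + 6) = (l + (⅙)*7)/(6 + l) = (l + 7/6)/(6 + l) = (7/6 + l)/(6 + l))
I(g) = 209/9
-41086 - I(U(-1*(-13))) = -41086 - 1*209/9 = -41086 - 209/9 = -369983/9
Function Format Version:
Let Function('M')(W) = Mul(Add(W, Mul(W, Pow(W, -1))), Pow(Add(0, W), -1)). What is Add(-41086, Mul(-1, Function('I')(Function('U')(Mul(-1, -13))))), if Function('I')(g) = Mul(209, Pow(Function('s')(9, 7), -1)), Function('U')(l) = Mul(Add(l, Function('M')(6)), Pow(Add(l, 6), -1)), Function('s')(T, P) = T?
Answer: Rational(-369983, 9) ≈ -41109.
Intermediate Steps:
Function('M')(W) = Mul(Pow(W, -1), Add(1, W)) (Function('M')(W) = Mul(Add(W, 1), Pow(W, -1)) = Mul(Add(1, W), Pow(W, -1)) = Mul(Pow(W, -1), Add(1, W)))
Function('U')(l) = Mul(Pow(Add(6, l), -1), Add(Rational(7, 6), l)) (Function('U')(l) = Mul(Add(l, Mul(Pow(6, -1), Add(1, 6))), Pow(Add(l, 6), -1)) = Mul(Add(l, Mul(Rational(1, 6), 7)), Pow(Add(6, l), -1)) = Mul(Add(l, Rational(7, 6)), Pow(Add(6, l), -1)) = Mul(Add(Rational(7, 6), l), Pow(Add(6, l), -1)) = Mul(Pow(Add(6, l), -1), Add(Rational(7, 6), l)))
Function('I')(g) = Rational(209, 9) (Function('I')(g) = Mul(209, Pow(9, -1)) = Mul(209, Rational(1, 9)) = Rational(209, 9))
Add(-41086, Mul(-1, Function('I')(Function('U')(Mul(-1, -13))))) = Add(-41086, Mul(-1, Rational(209, 9))) = Add(-41086, Rational(-209, 9)) = Rational(-369983, 9)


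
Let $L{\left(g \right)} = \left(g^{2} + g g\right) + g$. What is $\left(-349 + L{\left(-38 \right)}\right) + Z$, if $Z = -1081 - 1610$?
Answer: $-190$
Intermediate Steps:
$Z = -2691$
$L{\left(g \right)} = g + 2 g^{2}$ ($L{\left(g \right)} = \left(g^{2} + g^{2}\right) + g = 2 g^{2} + g = g + 2 g^{2}$)
$\left(-349 + L{\left(-38 \right)}\right) + Z = \left(-349 - 38 \left(1 + 2 \left(-38\right)\right)\right) - 2691 = \left(-349 - 38 \left(1 - 76\right)\right) - 2691 = \left(-349 - -2850\right) - 2691 = \left(-349 + 2850\right) - 2691 = 2501 - 2691 = -190$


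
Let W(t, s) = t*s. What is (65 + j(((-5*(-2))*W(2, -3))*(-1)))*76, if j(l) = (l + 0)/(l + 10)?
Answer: 35036/7 ≈ 5005.1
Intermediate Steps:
W(t, s) = s*t
j(l) = l/(10 + l)
(65 + j(((-5*(-2))*W(2, -3))*(-1)))*76 = (65 + (((-5*(-2))*(-3*2))*(-1))/(10 + ((-5*(-2))*(-3*2))*(-1)))*76 = (65 + ((10*(-6))*(-1))/(10 + (10*(-6))*(-1)))*76 = (65 + (-60*(-1))/(10 - 60*(-1)))*76 = (65 + 60/(10 + 60))*76 = (65 + 60/70)*76 = (65 + 60*(1/70))*76 = (65 + 6/7)*76 = (461/7)*76 = 35036/7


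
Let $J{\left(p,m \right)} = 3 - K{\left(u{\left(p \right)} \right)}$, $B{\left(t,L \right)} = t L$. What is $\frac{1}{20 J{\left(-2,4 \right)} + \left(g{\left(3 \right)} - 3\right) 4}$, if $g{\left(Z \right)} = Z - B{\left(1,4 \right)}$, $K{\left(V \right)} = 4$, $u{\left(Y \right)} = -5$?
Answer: $- \frac{1}{36} \approx -0.027778$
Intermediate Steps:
$B{\left(t,L \right)} = L t$
$g{\left(Z \right)} = -4 + Z$ ($g{\left(Z \right)} = Z - 4 \cdot 1 = Z - 4 = -4 + Z$)
$J{\left(p,m \right)} = -1$ ($J{\left(p,m \right)} = 3 - 4 = -1$)
$\frac{1}{20 J{\left(-2,4 \right)} + \left(g{\left(3 \right)} - 3\right) 4} = \frac{1}{20 \left(-1\right) + \left(\left(-4 + 3\right) - 3\right) 4} = \frac{1}{-20 + \left(-1 - 3\right) 4} = \frac{1}{-20 - 16} = \frac{1}{-36} = - \frac{1}{36}$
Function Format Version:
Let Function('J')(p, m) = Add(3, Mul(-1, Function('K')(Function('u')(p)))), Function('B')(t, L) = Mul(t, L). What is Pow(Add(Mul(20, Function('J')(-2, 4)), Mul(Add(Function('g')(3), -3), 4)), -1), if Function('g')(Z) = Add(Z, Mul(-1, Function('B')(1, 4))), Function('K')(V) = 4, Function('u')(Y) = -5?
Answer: Rational(-1, 36) ≈ -0.027778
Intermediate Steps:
Function('B')(t, L) = Mul(L, t)
Function('g')(Z) = Add(-4, Z) (Function('g')(Z) = Add(Z, Mul(-1, Mul(4, 1))) = Add(Z, Mul(-1, 4)) = Add(Z, -4) = Add(-4, Z))
Function('J')(p, m) = -1 (Function('J')(p, m) = Add(3, Mul(-1, 4)) = Add(3, -4) = -1)
Pow(Add(Mul(20, Function('J')(-2, 4)), Mul(Add(Function('g')(3), -3), 4)), -1) = Pow(Add(Mul(20, -1), Mul(Add(Add(-4, 3), -3), 4)), -1) = Pow(Add(-20, Mul(Add(-1, -3), 4)), -1) = Pow(Add(-20, Mul(-4, 4)), -1) = Pow(Add(-20, -16), -1) = Pow(-36, -1) = Rational(-1, 36)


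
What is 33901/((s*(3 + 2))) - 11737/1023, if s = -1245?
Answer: -3264956/192975 ≈ -16.919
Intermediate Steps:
33901/((s*(3 + 2))) - 11737/1023 = 33901/((-1245*(3 + 2))) - 11737/1023 = 33901/((-1245*5)) - 11737/1023 = 33901/(-6225) - 1*1067/93 = 33901*(-1/6225) - 1067/93 = -33901/6225 - 1067/93 = -3264956/192975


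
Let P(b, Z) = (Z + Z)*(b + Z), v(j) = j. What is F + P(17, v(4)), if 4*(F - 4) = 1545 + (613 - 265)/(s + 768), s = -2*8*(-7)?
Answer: 491347/880 ≈ 558.35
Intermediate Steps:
s = 112 (s = -16*(-7) = 112)
P(b, Z) = 2*Z*(Z + b) (P(b, Z) = (2*Z)*(Z + b) = 2*Z*(Z + b))
F = 343507/880 (F = 4 + (1545 + (613 - 265)/(112 + 768))/4 = 4 + (1545 + 348/880)/4 = 4 + (1545 + 348*(1/880))/4 = 4 + (1545 + 87/220)/4 = 4 + (¼)*(339987/220) = 4 + 339987/880 = 343507/880 ≈ 390.35)
F + P(17, v(4)) = 343507/880 + 2*4*(4 + 17) = 343507/880 + 2*4*21 = 343507/880 + 168 = 491347/880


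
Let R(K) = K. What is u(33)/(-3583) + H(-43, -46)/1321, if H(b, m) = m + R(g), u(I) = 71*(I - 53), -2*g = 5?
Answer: 3404089/9466286 ≈ 0.35960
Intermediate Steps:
g = -5/2 (g = -½*5 = -5/2 ≈ -2.5000)
u(I) = -3763 + 71*I (u(I) = 71*(-53 + I) = -3763 + 71*I)
H(b, m) = -5/2 + m (H(b, m) = m - 5/2 = -5/2 + m)
u(33)/(-3583) + H(-43, -46)/1321 = (-3763 + 71*33)/(-3583) + (-5/2 - 46)/1321 = (-3763 + 2343)*(-1/3583) - 97/2*1/1321 = -1420*(-1/3583) - 97/2642 = 1420/3583 - 97/2642 = 3404089/9466286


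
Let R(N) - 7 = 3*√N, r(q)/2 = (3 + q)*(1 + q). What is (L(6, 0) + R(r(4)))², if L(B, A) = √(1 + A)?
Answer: 694 + 48*√70 ≈ 1095.6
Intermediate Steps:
r(q) = 2*(1 + q)*(3 + q) (r(q) = 2*((3 + q)*(1 + q)) = 2*((1 + q)*(3 + q)) = 2*(1 + q)*(3 + q))
R(N) = 7 + 3*√N
(L(6, 0) + R(r(4)))² = (√(1 + 0) + (7 + 3*√(6 + 2*4² + 8*4)))² = (√1 + (7 + 3*√(6 + 2*16 + 32)))² = (1 + (7 + 3*√(6 + 32 + 32)))² = (1 + (7 + 3*√70))² = (8 + 3*√70)²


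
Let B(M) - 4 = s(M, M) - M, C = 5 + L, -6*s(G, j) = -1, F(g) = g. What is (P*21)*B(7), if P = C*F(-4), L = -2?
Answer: 714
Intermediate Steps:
s(G, j) = ⅙ (s(G, j) = -⅙*(-1) = ⅙)
C = 3 (C = 5 - 2 = 3)
B(M) = 25/6 - M (B(M) = 4 + (⅙ - M) = 25/6 - M)
P = -12 (P = 3*(-4) = -12)
(P*21)*B(7) = (-12*21)*(25/6 - 1*7) = -252*(25/6 - 7) = -252*(-17/6) = 714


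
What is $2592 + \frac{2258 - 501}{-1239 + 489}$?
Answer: $\frac{1942243}{750} \approx 2589.7$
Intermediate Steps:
$2592 + \frac{2258 - 501}{-1239 + 489} = 2592 + \frac{1757}{-750} = 2592 + 1757 \left(- \frac{1}{750}\right) = 2592 - \frac{1757}{750} = \frac{1942243}{750}$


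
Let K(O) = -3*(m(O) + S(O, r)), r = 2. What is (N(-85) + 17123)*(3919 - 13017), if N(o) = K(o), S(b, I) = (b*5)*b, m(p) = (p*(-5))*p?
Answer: -155785054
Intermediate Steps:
m(p) = -5*p**2 (m(p) = (-5*p)*p = -5*p**2)
S(b, I) = 5*b**2 (S(b, I) = (5*b)*b = 5*b**2)
K(O) = 0 (K(O) = -3*(-5*O**2 + 5*O**2) = -3*0 = 0)
N(o) = 0
(N(-85) + 17123)*(3919 - 13017) = (0 + 17123)*(3919 - 13017) = 17123*(-9098) = -155785054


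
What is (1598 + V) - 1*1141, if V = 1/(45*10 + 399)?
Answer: 387994/849 ≈ 457.00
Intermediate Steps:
V = 1/849 (V = 1/(450 + 399) = 1/849 ≈ 0.0011779)
(1598 + V) - 1*1141 = (1598 + 1/849) - 1*1141 = 1356703/849 - 1141 = 387994/849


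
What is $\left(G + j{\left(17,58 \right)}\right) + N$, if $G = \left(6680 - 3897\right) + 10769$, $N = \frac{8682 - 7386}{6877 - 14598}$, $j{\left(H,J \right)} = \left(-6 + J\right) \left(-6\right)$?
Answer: $\frac{102224744}{7721} \approx 13240.0$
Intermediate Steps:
$j{\left(H,J \right)} = 36 - 6 J$
$N = - \frac{1296}{7721}$ ($N = \frac{1296}{-7721} = 1296 \left(- \frac{1}{7721}\right) = - \frac{1296}{7721} \approx -0.16785$)
$G = 13552$ ($G = 2783 + 10769 = 13552$)
$\left(G + j{\left(17,58 \right)}\right) + N = \left(13552 + \left(36 - 348\right)\right) - \frac{1296}{7721} = \left(13552 - 312\right) - \frac{1296}{7721} = 13240 - \frac{1296}{7721} = \frac{102224744}{7721}$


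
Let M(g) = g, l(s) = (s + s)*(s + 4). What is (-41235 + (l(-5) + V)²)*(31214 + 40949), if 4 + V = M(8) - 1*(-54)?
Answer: -2641959593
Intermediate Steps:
l(s) = 2*s*(4 + s) (l(s) = (2*s)*(4 + s) = 2*s*(4 + s))
V = 58 (V = -4 + (8 - 1*(-54)) = -4 + (8 + 54) = -4 + 62 = 58)
(-41235 + (l(-5) + V)²)*(31214 + 40949) = (-41235 + (2*(-5)*(4 - 5) + 58)²)*(31214 + 40949) = (-41235 + (2*(-5)*(-1) + 58)²)*72163 = (-41235 + (10 + 58)²)*72163 = (-41235 + 68²)*72163 = (-41235 + 4624)*72163 = -36611*72163 = -2641959593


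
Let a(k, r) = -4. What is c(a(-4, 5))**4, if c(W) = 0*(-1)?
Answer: 0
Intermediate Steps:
c(W) = 0
c(a(-4, 5))**4 = 0**4 = 0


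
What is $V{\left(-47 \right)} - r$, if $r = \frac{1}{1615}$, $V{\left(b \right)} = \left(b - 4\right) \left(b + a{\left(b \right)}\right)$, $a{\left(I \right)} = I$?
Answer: $\frac{7742309}{1615} \approx 4794.0$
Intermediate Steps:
$V{\left(b \right)} = 2 b \left(-4 + b\right)$ ($V{\left(b \right)} = \left(b - 4\right) \left(b + b\right) = \left(-4 + b\right) 2 b = 2 b \left(-4 + b\right)$)
$r = \frac{1}{1615} \approx 0.0006192$
$V{\left(-47 \right)} - r = 2 \left(-47\right) \left(-4 - 47\right) - \frac{1}{1615} = 2 \left(-47\right) \left(-51\right) - \frac{1}{1615} = 4794 - \frac{1}{1615} = \frac{7742309}{1615}$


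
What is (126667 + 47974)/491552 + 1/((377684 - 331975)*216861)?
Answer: 1731128816764361/4872508929154848 ≈ 0.35528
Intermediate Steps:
(126667 + 47974)/491552 + 1/((377684 - 331975)*216861) = 174641*(1/491552) + (1/216861)/45709 = 174641/491552 + (1/45709)*(1/216861) = 174641/491552 + 1/9912499449 = 1731128816764361/4872508929154848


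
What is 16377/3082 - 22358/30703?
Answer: 433915675/94626646 ≈ 4.5856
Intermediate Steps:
16377/3082 - 22358/30703 = 433915675/94626646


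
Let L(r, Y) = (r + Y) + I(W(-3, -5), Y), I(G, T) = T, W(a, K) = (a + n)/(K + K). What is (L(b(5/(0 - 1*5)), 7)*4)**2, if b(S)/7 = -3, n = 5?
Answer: 784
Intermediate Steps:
W(a, K) = (5 + a)/(2*K) (W(a, K) = (a + 5)/(K + K) = (5 + a)/((2*K)) = (5 + a)*(1/(2*K)) = (5 + a)/(2*K))
b(S) = -21 (b(S) = 7*(-3) = -21)
L(r, Y) = r + 2*Y (L(r, Y) = (r + Y) + Y = (Y + r) + Y = r + 2*Y)
(L(b(5/(0 - 1*5)), 7)*4)**2 = ((-21 + 2*7)*4)**2 = ((-21 + 14)*4)**2 = (-7*4)**2 = (-28)**2 = 784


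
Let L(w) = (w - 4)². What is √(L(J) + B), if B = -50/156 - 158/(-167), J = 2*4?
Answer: √2820975690/13026 ≈ 4.0775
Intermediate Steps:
J = 8
L(w) = (-4 + w)²
B = 8149/13026 (B = -50*1/156 - 158*(-1/167) = -25/78 + 158/167 = 8149/13026 ≈ 0.62560)
√(L(J) + B) = √((-4 + 8)² + 8149/13026) = √(4² + 8149/13026) = √(16 + 8149/13026) = √(216565/13026) = √2820975690/13026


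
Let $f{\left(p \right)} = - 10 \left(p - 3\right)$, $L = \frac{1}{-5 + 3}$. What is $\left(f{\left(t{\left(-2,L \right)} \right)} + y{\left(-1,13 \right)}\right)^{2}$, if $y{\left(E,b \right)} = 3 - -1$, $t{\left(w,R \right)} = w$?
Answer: $2916$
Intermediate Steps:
$L = - \frac{1}{2}$ ($L = \frac{1}{-2} = - \frac{1}{2} \approx -0.5$)
$y{\left(E,b \right)} = 4$ ($y{\left(E,b \right)} = 3 + 1 = 4$)
$f{\left(p \right)} = 30 - 10 p$ ($f{\left(p \right)} = - 10 \left(-3 + p\right) = 30 - 10 p$)
$\left(f{\left(t{\left(-2,L \right)} \right)} + y{\left(-1,13 \right)}\right)^{2} = \left(\left(30 - -20\right) + 4\right)^{2} = \left(\left(30 + 20\right) + 4\right)^{2} = \left(50 + 4\right)^{2} = 54^{2} = 2916$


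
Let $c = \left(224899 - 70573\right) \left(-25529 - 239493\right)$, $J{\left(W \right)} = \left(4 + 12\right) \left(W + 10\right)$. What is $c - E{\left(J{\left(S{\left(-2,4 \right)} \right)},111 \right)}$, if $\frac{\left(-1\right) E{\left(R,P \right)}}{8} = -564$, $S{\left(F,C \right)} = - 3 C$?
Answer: $-40899789684$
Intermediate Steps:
$J{\left(W \right)} = 160 + 16 W$ ($J{\left(W \right)} = 16 \left(10 + W\right) = 160 + 16 W$)
$E{\left(R,P \right)} = 4512$ ($E{\left(R,P \right)} = \left(-8\right) \left(-564\right) = 4512$)
$c = -40899785172$ ($c = 154326 \left(-265022\right) = -40899785172$)
$c - E{\left(J{\left(S{\left(-2,4 \right)} \right)},111 \right)} = -40899785172 - 4512 = -40899789684$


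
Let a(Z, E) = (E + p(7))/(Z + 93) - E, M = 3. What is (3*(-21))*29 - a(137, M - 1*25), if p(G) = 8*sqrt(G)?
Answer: -212624/115 - 4*sqrt(7)/115 ≈ -1849.0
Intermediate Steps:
a(Z, E) = -E + (E + 8*sqrt(7))/(93 + Z) (a(Z, E) = (E + 8*sqrt(7))/(Z + 93) - E = (E + 8*sqrt(7))/(93 + Z) - E = -E + (E + 8*sqrt(7))/(93 + Z))
(3*(-21))*29 - a(137, M - 1*25) = (3*(-21))*29 - (-92*(3 - 1*25) + 8*sqrt(7) - 1*(3 - 1*25)*137)/(93 + 137) = -63*29 - (-92*(3 - 25) + 8*sqrt(7) - 1*(3 - 25)*137)/230 = -1827 - (-92*(-22) + 8*sqrt(7) - 1*(-22)*137)/230 = -1827 - (2024 + 8*sqrt(7) + 3014)/230 = -1827 - (5038 + 8*sqrt(7))/230 = -1827 - (2519/115 + 4*sqrt(7)/115) = -1827 + (-2519/115 - 4*sqrt(7)/115) = -212624/115 - 4*sqrt(7)/115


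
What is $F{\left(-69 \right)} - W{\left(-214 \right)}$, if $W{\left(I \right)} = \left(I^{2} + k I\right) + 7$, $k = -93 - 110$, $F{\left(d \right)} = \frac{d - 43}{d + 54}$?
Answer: $- \frac{1338563}{15} \approx -89238.0$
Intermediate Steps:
$F{\left(d \right)} = \frac{-43 + d}{54 + d}$
$k = -203$ ($k = -93 - 110 = -203$)
$W{\left(I \right)} = 7 + I^{2} - 203 I$ ($W{\left(I \right)} = \left(I^{2} - 203 I\right) + 7 = 7 + I^{2} - 203 I$)
$F{\left(-69 \right)} - W{\left(-214 \right)} = \frac{-43 - 69}{54 - 69} - \left(7 + \left(-214\right)^{2} - -43442\right) = \frac{1}{-15} \left(-112\right) - \left(7 + 45796 + 43442\right) = \left(- \frac{1}{15}\right) \left(-112\right) - 89245 = \frac{112}{15} - 89245 = - \frac{1338563}{15}$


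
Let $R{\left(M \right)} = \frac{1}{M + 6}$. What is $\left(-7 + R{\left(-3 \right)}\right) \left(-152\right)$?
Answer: $\frac{3040}{3} \approx 1013.3$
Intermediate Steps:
$R{\left(M \right)} = \frac{1}{6 + M}$
$\left(-7 + R{\left(-3 \right)}\right) \left(-152\right) = \left(-7 + \frac{1}{6 - 3}\right) \left(-152\right) = \left(-7 + \frac{1}{3}\right) \left(-152\right) = \left(- \frac{20}{3}\right) \left(-152\right) = \frac{3040}{3}$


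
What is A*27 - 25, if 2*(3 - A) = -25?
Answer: 787/2 ≈ 393.50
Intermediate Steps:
A = 31/2 (A = 3 - ½*(-25) = 3 + 25/2 = 31/2 ≈ 15.500)
A*27 - 25 = (31/2)*27 - 25 = 837/2 - 25 = 787/2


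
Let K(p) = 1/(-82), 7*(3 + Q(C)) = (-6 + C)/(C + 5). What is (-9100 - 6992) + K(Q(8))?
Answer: -1319545/82 ≈ -16092.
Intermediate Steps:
Q(C) = -3 + (-6 + C)/(7*(5 + C)) (Q(C) = -3 + ((-6 + C)/(C + 5))/7 = -3 + ((-6 + C)/(5 + C))/7 = -3 + (-6 + C)/(7*(5 + C)))
K(p) = -1/82
(-9100 - 6992) + K(Q(8)) = (-9100 - 6992) - 1/82 = -16092 - 1/82 = -1319545/82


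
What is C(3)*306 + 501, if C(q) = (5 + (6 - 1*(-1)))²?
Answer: 44565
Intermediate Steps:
C(q) = 144 (C(q) = (5 + (6 + 1))² = (5 + 7)² = 12² = 144)
C(3)*306 + 501 = 144*306 + 501 = 44064 + 501 = 44565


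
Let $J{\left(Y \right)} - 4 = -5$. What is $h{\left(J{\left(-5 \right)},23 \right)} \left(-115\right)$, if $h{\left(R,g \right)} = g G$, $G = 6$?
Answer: $-15870$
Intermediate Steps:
$J{\left(Y \right)} = -1$ ($J{\left(Y \right)} = 4 - 5 = -1$)
$h{\left(R,g \right)} = 6 g$ ($h{\left(R,g \right)} = g 6 = 6 g$)
$h{\left(J{\left(-5 \right)},23 \right)} \left(-115\right) = 6 \cdot 23 \left(-115\right) = 138 \left(-115\right) = -15870$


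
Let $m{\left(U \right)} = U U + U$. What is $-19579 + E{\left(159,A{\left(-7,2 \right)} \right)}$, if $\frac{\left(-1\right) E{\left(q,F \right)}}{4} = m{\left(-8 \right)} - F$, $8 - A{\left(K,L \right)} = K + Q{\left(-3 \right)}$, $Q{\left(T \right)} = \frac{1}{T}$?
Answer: $- \frac{59225}{3} \approx -19742.0$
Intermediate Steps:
$m{\left(U \right)} = U + U^{2}$ ($m{\left(U \right)} = U^{2} + U = U + U^{2}$)
$A{\left(K,L \right)} = \frac{25}{3} - K$ ($A{\left(K,L \right)} = 8 - \left(K + \frac{1}{-3}\right) = 8 - \left(K - \frac{1}{3}\right) = 8 - \left(- \frac{1}{3} + K\right) = \frac{25}{3} - K$)
$E{\left(q,F \right)} = -224 + 4 F$ ($E{\left(q,F \right)} = - 4 \left(- 8 \left(1 - 8\right) - F\right) = - 4 \left(\left(-8\right) \left(-7\right) - F\right) = - 4 \left(56 - F\right) = -224 + 4 F$)
$-19579 + E{\left(159,A{\left(-7,2 \right)} \right)} = -19579 - \left(224 - 4 \left(\frac{25}{3} - -7\right)\right) = -19579 - \left(224 - 4 \left(\frac{25}{3} + 7\right)\right) = -19579 + \left(-224 + 4 \cdot \frac{46}{3}\right) = -19579 + \left(-224 + \frac{184}{3}\right) = -19579 - \frac{488}{3} = - \frac{59225}{3}$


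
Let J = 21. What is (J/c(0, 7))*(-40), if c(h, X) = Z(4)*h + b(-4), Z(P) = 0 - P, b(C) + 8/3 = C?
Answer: 126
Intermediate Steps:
b(C) = -8/3 + C
Z(P) = -P
c(h, X) = -20/3 - 4*h (c(h, X) = (-1*4)*h + (-8/3 - 4) = -4*h - 20/3 = -20/3 - 4*h)
(J/c(0, 7))*(-40) = (21/(-20/3 - 4*0))*(-40) = (21/(-20/3 + 0))*(-40) = (21/(-20/3))*(-40) = -3/20*21*(-40) = -63/20*(-40) = 126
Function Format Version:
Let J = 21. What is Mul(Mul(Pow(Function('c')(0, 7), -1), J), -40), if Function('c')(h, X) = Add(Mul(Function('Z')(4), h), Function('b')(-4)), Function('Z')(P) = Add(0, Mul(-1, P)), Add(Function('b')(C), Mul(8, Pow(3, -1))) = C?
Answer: 126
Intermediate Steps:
Function('b')(C) = Add(Rational(-8, 3), C)
Function('Z')(P) = Mul(-1, P)
Function('c')(h, X) = Add(Rational(-20, 3), Mul(-4, h)) (Function('c')(h, X) = Add(Mul(Mul(-1, 4), h), Add(Rational(-8, 3), -4)) = Add(Mul(-4, h), Rational(-20, 3)) = Add(Rational(-20, 3), Mul(-4, h)))
Mul(Mul(Pow(Function('c')(0, 7), -1), J), -40) = Mul(Mul(Pow(Add(Rational(-20, 3), Mul(-4, 0)), -1), 21), -40) = Mul(Mul(Pow(Add(Rational(-20, 3), 0), -1), 21), -40) = Mul(Mul(Pow(Rational(-20, 3), -1), 21), -40) = Mul(Mul(Rational(-3, 20), 21), -40) = Mul(Rational(-63, 20), -40) = 126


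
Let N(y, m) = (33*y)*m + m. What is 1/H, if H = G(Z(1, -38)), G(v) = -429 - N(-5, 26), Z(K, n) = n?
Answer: 1/3835 ≈ 0.00026076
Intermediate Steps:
N(y, m) = m + 33*m*y (N(y, m) = 33*m*y + m = m + 33*m*y)
G(v) = 3835 (G(v) = -429 - 26*(1 + 33*(-5)) = -429 - 26*(1 - 165) = -429 - 26*(-164) = -429 - 1*(-4264) = -429 + 4264 = 3835)
H = 3835
1/H = 1/3835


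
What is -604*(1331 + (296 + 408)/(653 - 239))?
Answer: -166624876/207 ≈ -8.0495e+5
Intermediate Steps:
-604*(1331 + (296 + 408)/(653 - 239)) = -604*(1331 + 704/414) = -604*(1331 + 704*(1/414)) = -604*(1331 + 352/207) = -604*275869/207 = -166624876/207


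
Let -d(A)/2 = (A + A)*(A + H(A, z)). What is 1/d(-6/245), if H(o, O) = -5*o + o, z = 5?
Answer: 60025/432 ≈ 138.95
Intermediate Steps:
H(o, O) = -4*o
d(A) = 12*A² (d(A) = -2*(A + A)*(A - 4*A) = -2*2*A*(-3*A) = -(-12)*A² = 12*A²)
1/d(-6/245) = 1/(12*(-6/245)²) = 1/(12*(36/60025)) = 1/(432/60025) = 60025/432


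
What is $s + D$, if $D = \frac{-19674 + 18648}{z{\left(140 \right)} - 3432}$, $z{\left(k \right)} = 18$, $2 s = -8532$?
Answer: $- \frac{2427183}{569} \approx -4265.7$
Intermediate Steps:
$s = -4266$ ($s = \frac{1}{2} \left(-8532\right) = -4266$)
$D = \frac{171}{569}$ ($D = \frac{-19674 + 18648}{18 - 3432} = - \frac{1026}{-3414} = \left(-1026\right) \left(- \frac{1}{3414}\right) = \frac{171}{569} \approx 0.30053$)
$s + D = -4266 + \frac{171}{569} = - \frac{2427183}{569}$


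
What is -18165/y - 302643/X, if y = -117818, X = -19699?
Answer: 36014625309/2320896782 ≈ 15.518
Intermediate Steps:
-18165/y - 302643/X = -18165/(-117818) - 302643/(-19699) = -18165*(-1/117818) - 302643*(-1/19699) = 18165/117818 + 302643/19699 = 36014625309/2320896782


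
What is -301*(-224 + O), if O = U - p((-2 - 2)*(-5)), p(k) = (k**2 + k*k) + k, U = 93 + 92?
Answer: 258559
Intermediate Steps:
U = 185
p(k) = k + 2*k**2 (p(k) = (k**2 + k**2) + k = 2*k**2 + k = k + 2*k**2)
O = -635 (O = 185 - (-2 - 2)*(-5)*(1 + 2*((-2 - 2)*(-5))) = 185 - (-4*(-5))*(1 + 2*(-4*(-5))) = 185 - 20*(1 + 2*20) = 185 - 20*(1 + 40) = 185 - 20*41 = 185 - 1*820 = 185 - 820 = -635)
-301*(-224 + O) = -301*(-224 - 635) = -301*(-859) = 258559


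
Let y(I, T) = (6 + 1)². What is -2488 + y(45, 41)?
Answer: -2439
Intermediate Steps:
y(I, T) = 49 (y(I, T) = 7² = 49)
-2488 + y(45, 41) = -2488 + 49 = -2439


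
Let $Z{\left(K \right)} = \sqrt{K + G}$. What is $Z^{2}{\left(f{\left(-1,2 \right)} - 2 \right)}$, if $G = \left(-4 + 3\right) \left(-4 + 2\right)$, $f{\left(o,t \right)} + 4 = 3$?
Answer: $-1$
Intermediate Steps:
$f{\left(o,t \right)} = -1$ ($f{\left(o,t \right)} = -4 + 3 = -1$)
$G = 2$ ($G = \left(-1\right) \left(-2\right) = 2$)
$Z{\left(K \right)} = \sqrt{2 + K}$ ($Z{\left(K \right)} = \sqrt{K + 2} = \sqrt{2 + K}$)
$Z^{2}{\left(f{\left(-1,2 \right)} - 2 \right)} = \left(\sqrt{2 - 3}\right)^{2} = \left(\sqrt{-1}\right)^{2} = i^{2} = -1$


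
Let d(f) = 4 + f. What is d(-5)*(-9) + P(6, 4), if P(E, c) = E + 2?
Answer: 17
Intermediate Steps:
P(E, c) = 2 + E
d(-5)*(-9) + P(6, 4) = (4 - 5)*(-9) + (2 + 6) = -1*(-9) + 8 = 9 + 8 = 17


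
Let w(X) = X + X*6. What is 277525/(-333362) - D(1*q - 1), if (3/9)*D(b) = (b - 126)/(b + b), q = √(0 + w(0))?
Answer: -31891493/166681 ≈ -191.33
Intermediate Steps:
w(X) = 7*X (w(X) = X + 6*X = 7*X)
q = 0 (q = √(0 + 7*0) = √(0 + 0) = √0 = 0)
D(b) = 3*(-126 + b)/(2*b) (D(b) = 3*((b - 126)/(b + b)) = 3*((-126 + b)/((2*b))) = 3*((-126 + b)*(1/(2*b))) = 3*((-126 + b)/(2*b)) = 3*(-126 + b)/(2*b))
277525/(-333362) - D(1*q - 1) = 277525/(-333362) - (3/2 - 189/(1*0 - 1)) = 277525*(-1/333362) - (3/2 - 189/(0 - 1)) = -277525/333362 - (3/2 - 189/(-1)) = -277525/333362 - (3/2 - 189*(-1)) = -277525/333362 - (3/2 + 189) = -277525/333362 - 1*381/2 = -277525/333362 - 381/2 = -31891493/166681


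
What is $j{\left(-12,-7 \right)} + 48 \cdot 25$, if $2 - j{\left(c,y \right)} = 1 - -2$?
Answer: $1199$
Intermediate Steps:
$j{\left(c,y \right)} = -1$ ($j{\left(c,y \right)} = 2 - \left(1 - -2\right) = 2 - \left(1 + \left(-3 + 5\right)\right) = 2 - \left(1 + 2\right) = 2 - 3 = -1$)
$j{\left(-12,-7 \right)} + 48 \cdot 25 = -1 + 48 \cdot 25 = -1 + 1200 = 1199$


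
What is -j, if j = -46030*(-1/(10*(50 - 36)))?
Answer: -4603/14 ≈ -328.79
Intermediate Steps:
j = 4603/14 (j = -46030/((-10*14)) = -46030/(-140) = -46030*(-1/140) = 4603/14 ≈ 328.79)
-j = -1*4603/14 = -4603/14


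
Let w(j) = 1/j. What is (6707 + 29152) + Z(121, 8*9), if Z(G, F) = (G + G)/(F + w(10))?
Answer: 25856759/721 ≈ 35862.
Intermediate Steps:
Z(G, F) = 2*G/(1/10 + F) (Z(G, F) = (G + G)/(F + 1/10) = (2*G)/(F + 1/10) = (2*G)/(1/10 + F) = 2*G/(1/10 + F))
(6707 + 29152) + Z(121, 8*9) = (6707 + 29152) + 20*121/(1 + 10*(8*9)) = 35859 + 20*121/(1 + 10*72) = 35859 + 20*121/(1 + 720) = 35859 + 20*121/721 = 35859 + 20*121*(1/721) = 35859 + 2420/721 = 25856759/721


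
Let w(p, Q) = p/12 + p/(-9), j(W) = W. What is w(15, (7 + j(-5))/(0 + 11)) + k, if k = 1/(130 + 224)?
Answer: -293/708 ≈ -0.41384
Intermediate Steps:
k = 1/354 ≈ 0.0028249
w(p, Q) = -p/36 (w(p, Q) = p*(1/12) + p*(-⅑) = p/12 - p/9 = -p/36)
w(15, (7 + j(-5))/(0 + 11)) + k = -1/36*15 + 1/354 = -5/12 + 1/354 = -293/708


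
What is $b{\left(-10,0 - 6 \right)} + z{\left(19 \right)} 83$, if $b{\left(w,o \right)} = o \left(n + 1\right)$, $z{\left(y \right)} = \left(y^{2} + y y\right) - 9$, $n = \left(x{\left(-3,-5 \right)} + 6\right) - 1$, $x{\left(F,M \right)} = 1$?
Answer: $59137$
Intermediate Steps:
$n = 6$ ($n = \left(1 + 6\right) - 1 = 7 - 1 = 6$)
$z{\left(y \right)} = -9 + 2 y^{2}$ ($z{\left(y \right)} = \left(y^{2} + y^{2}\right) - 9 = 2 y^{2} - 9 = -9 + 2 y^{2}$)
$b{\left(w,o \right)} = 7 o$ ($b{\left(w,o \right)} = o \left(6 + 1\right) = o 7 = 7 o$)
$b{\left(-10,0 - 6 \right)} + z{\left(19 \right)} 83 = 7 \left(0 - 6\right) + \left(-9 + 2 \cdot 19^{2}\right) 83 = 7 \left(-6\right) + \left(-9 + 2 \cdot 361\right) 83 = -42 + \left(-9 + 722\right) 83 = -42 + 713 \cdot 83 = -42 + 59179 = 59137$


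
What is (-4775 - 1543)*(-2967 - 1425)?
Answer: 27748656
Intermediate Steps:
(-4775 - 1543)*(-2967 - 1425) = -6318*(-4392) = 27748656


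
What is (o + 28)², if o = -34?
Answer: 36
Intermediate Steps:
(o + 28)² = (-34 + 28)² = (-6)² = 36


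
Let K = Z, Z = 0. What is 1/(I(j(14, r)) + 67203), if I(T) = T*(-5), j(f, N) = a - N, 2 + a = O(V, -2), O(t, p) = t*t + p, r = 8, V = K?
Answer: 1/67263 ≈ 1.4867e-5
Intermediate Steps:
K = 0
V = 0
O(t, p) = p + t² (O(t, p) = t² + p = p + t²)
a = -4 (a = -2 + (-2 + 0²) = -2 + (-2 + 0) = -2 - 2 = -4)
j(f, N) = -4 - N
I(T) = -5*T
1/(I(j(14, r)) + 67203) = 1/(-5*(-4 - 1*8) + 67203) = 1/(-5*(-4 - 8) + 67203) = 1/(-5*(-12) + 67203) = 1/(60 + 67203) = 1/67263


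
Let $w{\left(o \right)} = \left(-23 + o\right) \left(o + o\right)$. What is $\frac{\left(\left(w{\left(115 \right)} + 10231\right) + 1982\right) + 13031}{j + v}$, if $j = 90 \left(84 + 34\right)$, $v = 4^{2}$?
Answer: $\frac{11601}{2659} \approx 4.3629$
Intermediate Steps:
$w{\left(o \right)} = 2 o \left(-23 + o\right)$ ($w{\left(o \right)} = \left(-23 + o\right) 2 o = 2 o \left(-23 + o\right)$)
$v = 16$
$j = 10620$ ($j = 90 \cdot 118 = 10620$)
$\frac{\left(\left(w{\left(115 \right)} + 10231\right) + 1982\right) + 13031}{j + v} = \frac{\left(\left(2 \cdot 115 \left(-23 + 115\right) + 10231\right) + 1982\right) + 13031}{10620 + 16} = \frac{\left(\left(2 \cdot 115 \cdot 92 + 10231\right) + 1982\right) + 13031}{10636} = \left(\left(\left(21160 + 10231\right) + 1982\right) + 13031\right) \frac{1}{10636} = \left(\left(31391 + 1982\right) + 13031\right) \frac{1}{10636} = \left(33373 + 13031\right) \frac{1}{10636} = 46404 \cdot \frac{1}{10636} = \frac{11601}{2659}$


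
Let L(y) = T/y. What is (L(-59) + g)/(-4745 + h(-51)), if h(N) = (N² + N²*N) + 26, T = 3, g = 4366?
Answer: -257591/7951371 ≈ -0.032396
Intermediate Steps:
L(y) = 3/y
h(N) = 26 + N² + N³ (h(N) = (N² + N³) + 26 = 26 + N² + N³)
(L(-59) + g)/(-4745 + h(-51)) = (3/(-59) + 4366)/(-4745 + (26 + (-51)² + (-51)³)) = (3*(-1/59) + 4366)/(-4745 + (26 + 2601 - 132651)) = (-3/59 + 4366)/(-4745 - 130024) = (257591/59)/(-134769) = (257591/59)*(-1/134769) = -257591/7951371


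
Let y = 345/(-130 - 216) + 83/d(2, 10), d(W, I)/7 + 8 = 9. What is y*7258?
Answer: 95453587/1211 ≈ 78822.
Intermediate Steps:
d(W, I) = 7 (d(W, I) = -56 + 7*9 = -56 + 63 = 7)
y = 26303/2422 (y = 345/(-130 - 216) + 83/7 = 345/(-346) + 83*(⅐) = 345*(-1/346) + 83/7 = -345/346 + 83/7 = 26303/2422 ≈ 10.860)
y*7258 = (26303/2422)*7258 = 95453587/1211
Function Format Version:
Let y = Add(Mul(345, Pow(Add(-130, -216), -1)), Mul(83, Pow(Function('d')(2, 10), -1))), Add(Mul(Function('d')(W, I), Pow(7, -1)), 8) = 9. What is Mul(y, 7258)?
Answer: Rational(95453587, 1211) ≈ 78822.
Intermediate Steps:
Function('d')(W, I) = 7 (Function('d')(W, I) = Add(-56, Mul(7, 9)) = Add(-56, 63) = 7)
y = Rational(26303, 2422) (y = Add(Mul(345, Pow(Add(-130, -216), -1)), Mul(83, Pow(7, -1))) = Add(Mul(345, Pow(-346, -1)), Mul(83, Rational(1, 7))) = Add(Mul(345, Rational(-1, 346)), Rational(83, 7)) = Add(Rational(-345, 346), Rational(83, 7)) = Rational(26303, 2422) ≈ 10.860)
Mul(y, 7258) = Mul(Rational(26303, 2422), 7258) = Rational(95453587, 1211)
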